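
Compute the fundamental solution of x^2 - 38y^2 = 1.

First expand sqrt(38) as a continued fraction. With x_i = (sqrt(38) + m_i)/d_i and (m_0, d_0) = (0, 1): a_0 = floor(sqrt(38)) = 6, since 6^2 = 36 <= 38 < 49 = 7^2.
Iterate m_{i+1} = d_i*a_i - m_i, d_{i+1} = (38 - m_{i+1}^2)/d_i, a_{i+1} = floor((a_0 + m_{i+1})/d_{i+1}):
  m_1 = 1*6 - 0 = 6, d_1 = (38 - 6^2)/1 = 2/1 = 2, a_1 = floor((6 + 6)/2) = 6.
  m_2 = 2*6 - 6 = 6, d_2 = (38 - 6^2)/2 = 2/2 = 1, a_2 = floor((6 + 6)/1) = 12.
  m_3 = 1*12 - 6 = 6, d_3 = (38 - 6^2)/1 = 2/1 = 2: (m_3, d_3) = (m_1, d_1) = (6, 2), so from here the quotients repeat a_1, a_2; the period length is 2.
So sqrt(38) = [6; (6, 12)] with period length k = 2.
k is even, so the fundamental solution of x^2 - 38y^2 = 1 is (p_{k-1}, q_{k-1}) = (p_1, q_1); compute convergents through index 1.
Convergents (p_i = a_i*p_{i-1} + p_{i-2}, q_i = a_i*q_{i-1} + q_{i-2} with p_{-2}=0, p_{-1}=1, q_{-2}=1, q_{-1}=0):
  i=0: a_0=6, p_0 = 6*1 + 0 = 6, q_0 = 6*0 + 1 = 1.
  i=1: a_1=6, p_1 = 6*6 + 1 = 37, q_1 = 6*1 + 0 = 6.
Check: 37^2 - 38*6^2 = 1369 - 1368 = 1, so (x, y) = (37, 6) solves the equation, and by the theorem it is the least positive solution.

(x, y) = (37, 6)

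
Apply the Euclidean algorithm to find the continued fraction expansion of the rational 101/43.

Run the Euclidean algorithm on 101 and 43; the successive quotients are the partial quotients a_0, a_1, ... (each step inverts the fractional part left over by the previous one):
  101 = 2*43 + 15, so a_0 = 2.
  43 = 2*15 + 13, so a_1 = 2.
  15 = 1*13 + 2, so a_2 = 1.
  13 = 6*2 + 1, so a_3 = 6.
  2 = 2*1 + 0, so a_4 = 2.
The remainder reaches 0 after 5 divisions, so the expansion has 5 partial quotients, read off in order.

[2; 2, 1, 6, 2]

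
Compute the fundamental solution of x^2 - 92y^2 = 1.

First expand sqrt(92) as a continued fraction. With x_i = (sqrt(92) + m_i)/d_i and (m_0, d_0) = (0, 1): a_0 = floor(sqrt(92)) = 9, since 9^2 = 81 <= 92 < 100 = 10^2.
Iterate m_{i+1} = d_i*a_i - m_i, d_{i+1} = (92 - m_{i+1}^2)/d_i, a_{i+1} = floor((a_0 + m_{i+1})/d_{i+1}):
  m_1 = 1*9 - 0 = 9, d_1 = (92 - 9^2)/1 = 11/1 = 11, a_1 = floor((9 + 9)/11) = 1.
  m_2 = 11*1 - 9 = 2, d_2 = (92 - 2^2)/11 = 88/11 = 8, a_2 = floor((9 + 2)/8) = 1.
  m_3 = 8*1 - 2 = 6, d_3 = (92 - 6^2)/8 = 56/8 = 7, a_3 = floor((9 + 6)/7) = 2.
  m_4 = 7*2 - 6 = 8, d_4 = (92 - 8^2)/7 = 28/7 = 4, a_4 = floor((9 + 8)/4) = 4.
  m_5 = 4*4 - 8 = 8, d_5 = (92 - 8^2)/4 = 28/4 = 7, a_5 = floor((9 + 8)/7) = 2.
  m_6 = 7*2 - 8 = 6, d_6 = (92 - 6^2)/7 = 56/7 = 8, a_6 = floor((9 + 6)/8) = 1.
  m_7 = 8*1 - 6 = 2, d_7 = (92 - 2^2)/8 = 88/8 = 11, a_7 = floor((9 + 2)/11) = 1.
  m_8 = 11*1 - 2 = 9, d_8 = (92 - 9^2)/11 = 11/11 = 1, a_8 = floor((9 + 9)/1) = 18.
  m_9 = 1*18 - 9 = 9, d_9 = (92 - 9^2)/1 = 11/1 = 11: (m_9, d_9) = (m_1, d_1) = (9, 11), so from here the quotients repeat a_1, ..., a_8; the period length is 8.
So sqrt(92) = [9; (1, 1, 2, 4, 2, 1, 1, 18)] with period length k = 8.
k is even, so the fundamental solution of x^2 - 92y^2 = 1 is (p_{k-1}, q_{k-1}) = (p_7, q_7); compute convergents through index 7.
Convergents (p_i = a_i*p_{i-1} + p_{i-2}, q_i = a_i*q_{i-1} + q_{i-2} with p_{-2}=0, p_{-1}=1, q_{-2}=1, q_{-1}=0):
  i=0: a_0=9, p_0 = 9*1 + 0 = 9, q_0 = 9*0 + 1 = 1.
  i=1: a_1=1, p_1 = 1*9 + 1 = 10, q_1 = 1*1 + 0 = 1.
  i=2: a_2=1, p_2 = 1*10 + 9 = 19, q_2 = 1*1 + 1 = 2.
  i=3: a_3=2, p_3 = 2*19 + 10 = 48, q_3 = 2*2 + 1 = 5.
  i=4: a_4=4, p_4 = 4*48 + 19 = 211, q_4 = 4*5 + 2 = 22.
  i=5: a_5=2, p_5 = 2*211 + 48 = 470, q_5 = 2*22 + 5 = 49.
  i=6: a_6=1, p_6 = 1*470 + 211 = 681, q_6 = 1*49 + 22 = 71.
  i=7: a_7=1, p_7 = 1*681 + 470 = 1151, q_7 = 1*71 + 49 = 120.
Check: 1151^2 - 92*120^2 = 1324801 - 1324800 = 1, so (x, y) = (1151, 120) solves the equation, and by the theorem it is the least positive solution.

(x, y) = (1151, 120)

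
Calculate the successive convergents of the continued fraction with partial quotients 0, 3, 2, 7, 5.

Using the convergent recurrence p_i = a_i*p_{i-1} + p_{i-2}, q_i = a_i*q_{i-1} + q_{i-2} with p_{-2}=0, p_{-1}=1, q_{-2}=1, q_{-1}=0:
  i=0: a_0=0, p_0 = 0*1 + 0 = 0, q_0 = 0*0 + 1 = 1.
  i=1: a_1=3, p_1 = 3*0 + 1 = 1, q_1 = 3*1 + 0 = 3.
  i=2: a_2=2, p_2 = 2*1 + 0 = 2, q_2 = 2*3 + 1 = 7.
  i=3: a_3=7, p_3 = 7*2 + 1 = 15, q_3 = 7*7 + 3 = 52.
  i=4: a_4=5, p_4 = 5*15 + 2 = 77, q_4 = 5*52 + 7 = 267.

0/1, 1/3, 2/7, 15/52, 77/267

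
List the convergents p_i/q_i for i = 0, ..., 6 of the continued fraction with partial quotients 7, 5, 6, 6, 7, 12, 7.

Using the convergent recurrence p_i = a_i*p_{i-1} + p_{i-2}, q_i = a_i*q_{i-1} + q_{i-2} with p_{-2}=0, p_{-1}=1, q_{-2}=1, q_{-1}=0:
  i=0: a_0=7, p_0 = 7*1 + 0 = 7, q_0 = 7*0 + 1 = 1.
  i=1: a_1=5, p_1 = 5*7 + 1 = 36, q_1 = 5*1 + 0 = 5.
  i=2: a_2=6, p_2 = 6*36 + 7 = 223, q_2 = 6*5 + 1 = 31.
  i=3: a_3=6, p_3 = 6*223 + 36 = 1374, q_3 = 6*31 + 5 = 191.
  i=4: a_4=7, p_4 = 7*1374 + 223 = 9841, q_4 = 7*191 + 31 = 1368.
  i=5: a_5=12, p_5 = 12*9841 + 1374 = 119466, q_5 = 12*1368 + 191 = 16607.
  i=6: a_6=7, p_6 = 7*119466 + 9841 = 846103, q_6 = 7*16607 + 1368 = 117617.

7/1, 36/5, 223/31, 1374/191, 9841/1368, 119466/16607, 846103/117617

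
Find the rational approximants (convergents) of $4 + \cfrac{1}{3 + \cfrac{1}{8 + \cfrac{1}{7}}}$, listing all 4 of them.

Using the convergent recurrence p_i = a_i*p_{i-1} + p_{i-2}, q_i = a_i*q_{i-1} + q_{i-2} with p_{-2}=0, p_{-1}=1, q_{-2}=1, q_{-1}=0:
  i=0: a_0=4, p_0 = 4*1 + 0 = 4, q_0 = 4*0 + 1 = 1.
  i=1: a_1=3, p_1 = 3*4 + 1 = 13, q_1 = 3*1 + 0 = 3.
  i=2: a_2=8, p_2 = 8*13 + 4 = 108, q_2 = 8*3 + 1 = 25.
  i=3: a_3=7, p_3 = 7*108 + 13 = 769, q_3 = 7*25 + 3 = 178.

4/1, 13/3, 108/25, 769/178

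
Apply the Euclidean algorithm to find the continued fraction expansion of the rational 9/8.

Run the Euclidean algorithm on 9 and 8; the successive quotients are the partial quotients a_0, a_1, ... (each step inverts the fractional part left over by the previous one):
  9 = 1*8 + 1, so a_0 = 1.
  8 = 8*1 + 0, so a_1 = 8.
The remainder reaches 0 after 2 divisions, so the expansion has 2 partial quotients, read off in order.

[1; 8]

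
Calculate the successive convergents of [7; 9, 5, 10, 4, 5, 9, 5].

Using the convergent recurrence p_i = a_i*p_{i-1} + p_{i-2}, q_i = a_i*q_{i-1} + q_{i-2} with p_{-2}=0, p_{-1}=1, q_{-2}=1, q_{-1}=0:
  i=0: a_0=7, p_0 = 7*1 + 0 = 7, q_0 = 7*0 + 1 = 1.
  i=1: a_1=9, p_1 = 9*7 + 1 = 64, q_1 = 9*1 + 0 = 9.
  i=2: a_2=5, p_2 = 5*64 + 7 = 327, q_2 = 5*9 + 1 = 46.
  i=3: a_3=10, p_3 = 10*327 + 64 = 3334, q_3 = 10*46 + 9 = 469.
  i=4: a_4=4, p_4 = 4*3334 + 327 = 13663, q_4 = 4*469 + 46 = 1922.
  i=5: a_5=5, p_5 = 5*13663 + 3334 = 71649, q_5 = 5*1922 + 469 = 10079.
  i=6: a_6=9, p_6 = 9*71649 + 13663 = 658504, q_6 = 9*10079 + 1922 = 92633.
  i=7: a_7=5, p_7 = 5*658504 + 71649 = 3364169, q_7 = 5*92633 + 10079 = 473244.

7/1, 64/9, 327/46, 3334/469, 13663/1922, 71649/10079, 658504/92633, 3364169/473244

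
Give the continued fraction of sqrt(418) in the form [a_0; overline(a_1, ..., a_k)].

[20; overline(2, 4, 20, 4, 2, 40)]

Write x_i = (sqrt(418) + m_i)/d_i with (m_0, d_0) = (0, 1). a_0 = floor(sqrt(418)) = 20, since 20^2 = 400 <= 418 < 441 = 21^2.
Iterate m_{i+1} = d_i*a_i - m_i, d_{i+1} = (418 - m_{i+1}^2)/d_i, a_{i+1} = floor((a_0 + m_{i+1})/d_{i+1}):
  m_1 = 1*20 - 0 = 20, d_1 = (418 - 20^2)/1 = 18/1 = 18, a_1 = floor((20 + 20)/18) = 2.
  m_2 = 18*2 - 20 = 16, d_2 = (418 - 16^2)/18 = 162/18 = 9, a_2 = floor((20 + 16)/9) = 4.
  m_3 = 9*4 - 16 = 20, d_3 = (418 - 20^2)/9 = 18/9 = 2, a_3 = floor((20 + 20)/2) = 20.
  m_4 = 2*20 - 20 = 20, d_4 = (418 - 20^2)/2 = 18/2 = 9, a_4 = floor((20 + 20)/9) = 4.
  m_5 = 9*4 - 20 = 16, d_5 = (418 - 16^2)/9 = 162/9 = 18, a_5 = floor((20 + 16)/18) = 2.
  m_6 = 18*2 - 16 = 20, d_6 = (418 - 20^2)/18 = 18/18 = 1, a_6 = floor((20 + 20)/1) = 40.
  m_7 = 1*40 - 20 = 20, d_7 = (418 - 20^2)/1 = 18/1 = 18: (m_7, d_7) = (m_1, d_1) = (20, 18), so from here the quotients repeat a_1, ..., a_6; the period length is 6.
Hence the expansion of sqrt(418) is a_0 = 20 followed by the repeating block 2, 4, 20, 4, 2, 40 (period 6).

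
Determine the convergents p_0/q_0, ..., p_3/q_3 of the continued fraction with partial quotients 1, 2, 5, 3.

1/1, 3/2, 16/11, 51/35

Using the convergent recurrence p_i = a_i*p_{i-1} + p_{i-2}, q_i = a_i*q_{i-1} + q_{i-2} with p_{-2}=0, p_{-1}=1, q_{-2}=1, q_{-1}=0:
  i=0: a_0=1, p_0 = 1*1 + 0 = 1, q_0 = 1*0 + 1 = 1.
  i=1: a_1=2, p_1 = 2*1 + 1 = 3, q_1 = 2*1 + 0 = 2.
  i=2: a_2=5, p_2 = 5*3 + 1 = 16, q_2 = 5*2 + 1 = 11.
  i=3: a_3=3, p_3 = 3*16 + 3 = 51, q_3 = 3*11 + 2 = 35.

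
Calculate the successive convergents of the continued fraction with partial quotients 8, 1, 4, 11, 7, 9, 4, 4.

8/1, 9/1, 44/5, 493/56, 3495/397, 31948/3629, 131287/14913, 557096/63281

Using the convergent recurrence p_i = a_i*p_{i-1} + p_{i-2}, q_i = a_i*q_{i-1} + q_{i-2} with p_{-2}=0, p_{-1}=1, q_{-2}=1, q_{-1}=0:
  i=0: a_0=8, p_0 = 8*1 + 0 = 8, q_0 = 8*0 + 1 = 1.
  i=1: a_1=1, p_1 = 1*8 + 1 = 9, q_1 = 1*1 + 0 = 1.
  i=2: a_2=4, p_2 = 4*9 + 8 = 44, q_2 = 4*1 + 1 = 5.
  i=3: a_3=11, p_3 = 11*44 + 9 = 493, q_3 = 11*5 + 1 = 56.
  i=4: a_4=7, p_4 = 7*493 + 44 = 3495, q_4 = 7*56 + 5 = 397.
  i=5: a_5=9, p_5 = 9*3495 + 493 = 31948, q_5 = 9*397 + 56 = 3629.
  i=6: a_6=4, p_6 = 4*31948 + 3495 = 131287, q_6 = 4*3629 + 397 = 14913.
  i=7: a_7=4, p_7 = 4*131287 + 31948 = 557096, q_7 = 4*14913 + 3629 = 63281.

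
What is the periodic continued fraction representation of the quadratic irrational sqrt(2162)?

[46; (2, 92)]

Write x_i = (sqrt(2162) + m_i)/d_i with (m_0, d_0) = (0, 1). a_0 = floor(sqrt(2162)) = 46, since 46^2 = 2116 <= 2162 < 2209 = 47^2.
Iterate m_{i+1} = d_i*a_i - m_i, d_{i+1} = (2162 - m_{i+1}^2)/d_i, a_{i+1} = floor((a_0 + m_{i+1})/d_{i+1}):
  m_1 = 1*46 - 0 = 46, d_1 = (2162 - 46^2)/1 = 46/1 = 46, a_1 = floor((46 + 46)/46) = 2.
  m_2 = 46*2 - 46 = 46, d_2 = (2162 - 46^2)/46 = 46/46 = 1, a_2 = floor((46 + 46)/1) = 92.
  m_3 = 1*92 - 46 = 46, d_3 = (2162 - 46^2)/1 = 46/1 = 46: (m_3, d_3) = (m_1, d_1) = (46, 46), so from here the quotients repeat a_1, a_2; the period length is 2.
Hence the expansion of sqrt(2162) is a_0 = 46 followed by the repeating block 2, 92 (period 2).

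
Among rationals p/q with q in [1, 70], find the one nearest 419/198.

91/43

Expand x = 419/198 as a continued fraction with the Euclidean algorithm:
  419 = 2*198 + 23, so a_0 = 2.
  198 = 8*23 + 14, so a_1 = 8.
  23 = 1*14 + 9, so a_2 = 1.
  14 = 1*9 + 5, so a_3 = 1.
  9 = 1*5 + 4, so a_4 = 1.
  5 = 1*4 + 1, so a_5 = 1.
  4 = 4*1 + 0, so a_6 = 4.
so x = [2; 8, 1, 1, 1, 1, 4].
Convergents (p_i = a_i*p_{i-1} + p_{i-2}, q_i = a_i*q_{i-1} + q_{i-2} with p_{-2}=0, p_{-1}=1, q_{-2}=1, q_{-1}=0), until the denominator exceeds 70:
  i=0: a_0=2, p_0 = 2*1 + 0 = 2, q_0 = 2*0 + 1 = 1.
  i=1: a_1=8, p_1 = 8*2 + 1 = 17, q_1 = 8*1 + 0 = 8.
  i=2: a_2=1, p_2 = 1*17 + 2 = 19, q_2 = 1*8 + 1 = 9.
  i=3: a_3=1, p_3 = 1*19 + 17 = 36, q_3 = 1*9 + 8 = 17.
  i=4: a_4=1, p_4 = 1*36 + 19 = 55, q_4 = 1*17 + 9 = 26.
  i=5: a_5=1, p_5 = 1*55 + 36 = 91, q_5 = 1*26 + 17 = 43.
  i=6: a_6=4, p_6 = 4*91 + 55 = 419, q_6 = 4*43 + 26 = 198.
q_6 = 198 > 70, so the last convergent with denominator <= 70 is p_5/q_5 = 91/43.
The closest fraction with denominator <= 70 is either p_5/q_5 or the intermediate fraction (k*p_5 + p_4)/(k*q_5 + q_4) with the largest k >= 1 whose denominator stays <= 70; these approach x as k grows, and every other convergent or intermediate fraction in range is farther away.
Largest k: floor((70 - q_4)/q_5) = floor((70 - 26)/43) = 1.
That gives (1*91 + 55)/(1*43 + 26) = 146/69.
Compare the errors: |x - 91/43| = |419*43 - 91*198|/(198*43) = 1/8514, and |x - 146/69| = |419*69 - 146*198|/(198*69) = 3/13662.
Cross-multiplying, 1*13662 = 13662 < 25542 = 3*8514, so 1/8514 is smaller: the convergent 91/43 is closer to x than 146/69.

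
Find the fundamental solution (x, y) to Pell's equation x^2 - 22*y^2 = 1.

(x, y) = (197, 42)

First expand sqrt(22) as a continued fraction. With x_i = (sqrt(22) + m_i)/d_i and (m_0, d_0) = (0, 1): a_0 = floor(sqrt(22)) = 4, since 4^2 = 16 <= 22 < 25 = 5^2.
Iterate m_{i+1} = d_i*a_i - m_i, d_{i+1} = (22 - m_{i+1}^2)/d_i, a_{i+1} = floor((a_0 + m_{i+1})/d_{i+1}):
  m_1 = 1*4 - 0 = 4, d_1 = (22 - 4^2)/1 = 6/1 = 6, a_1 = floor((4 + 4)/6) = 1.
  m_2 = 6*1 - 4 = 2, d_2 = (22 - 2^2)/6 = 18/6 = 3, a_2 = floor((4 + 2)/3) = 2.
  m_3 = 3*2 - 2 = 4, d_3 = (22 - 4^2)/3 = 6/3 = 2, a_3 = floor((4 + 4)/2) = 4.
  m_4 = 2*4 - 4 = 4, d_4 = (22 - 4^2)/2 = 6/2 = 3, a_4 = floor((4 + 4)/3) = 2.
  m_5 = 3*2 - 4 = 2, d_5 = (22 - 2^2)/3 = 18/3 = 6, a_5 = floor((4 + 2)/6) = 1.
  m_6 = 6*1 - 2 = 4, d_6 = (22 - 4^2)/6 = 6/6 = 1, a_6 = floor((4 + 4)/1) = 8.
  m_7 = 1*8 - 4 = 4, d_7 = (22 - 4^2)/1 = 6/1 = 6: (m_7, d_7) = (m_1, d_1) = (4, 6), so from here the quotients repeat a_1, ..., a_6; the period length is 6.
So sqrt(22) = [4; (1, 2, 4, 2, 1, 8)] with period length k = 6.
k is even, so the fundamental solution of x^2 - 22y^2 = 1 is (p_{k-1}, q_{k-1}) = (p_5, q_5); compute convergents through index 5.
Convergents (p_i = a_i*p_{i-1} + p_{i-2}, q_i = a_i*q_{i-1} + q_{i-2} with p_{-2}=0, p_{-1}=1, q_{-2}=1, q_{-1}=0):
  i=0: a_0=4, p_0 = 4*1 + 0 = 4, q_0 = 4*0 + 1 = 1.
  i=1: a_1=1, p_1 = 1*4 + 1 = 5, q_1 = 1*1 + 0 = 1.
  i=2: a_2=2, p_2 = 2*5 + 4 = 14, q_2 = 2*1 + 1 = 3.
  i=3: a_3=4, p_3 = 4*14 + 5 = 61, q_3 = 4*3 + 1 = 13.
  i=4: a_4=2, p_4 = 2*61 + 14 = 136, q_4 = 2*13 + 3 = 29.
  i=5: a_5=1, p_5 = 1*136 + 61 = 197, q_5 = 1*29 + 13 = 42.
Check: 197^2 - 22*42^2 = 38809 - 38808 = 1, so (x, y) = (197, 42) solves the equation, and by the theorem it is the least positive solution.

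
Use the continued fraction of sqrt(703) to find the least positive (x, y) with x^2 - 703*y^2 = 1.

(x, y) = (1159172, 43719)

First expand sqrt(703) as a continued fraction. With x_i = (sqrt(703) + m_i)/d_i and (m_0, d_0) = (0, 1): a_0 = floor(sqrt(703)) = 26, since 26^2 = 676 <= 703 < 729 = 27^2.
Iterate m_{i+1} = d_i*a_i - m_i, d_{i+1} = (703 - m_{i+1}^2)/d_i, a_{i+1} = floor((a_0 + m_{i+1})/d_{i+1}):
  m_1 = 1*26 - 0 = 26, d_1 = (703 - 26^2)/1 = 27/1 = 27, a_1 = floor((26 + 26)/27) = 1.
  m_2 = 27*1 - 26 = 1, d_2 = (703 - 1^2)/27 = 702/27 = 26, a_2 = floor((26 + 1)/26) = 1.
  m_3 = 26*1 - 1 = 25, d_3 = (703 - 25^2)/26 = 78/26 = 3, a_3 = floor((26 + 25)/3) = 17.
  m_4 = 3*17 - 25 = 26, d_4 = (703 - 26^2)/3 = 27/3 = 9, a_4 = floor((26 + 26)/9) = 5.
  m_5 = 9*5 - 26 = 19, d_5 = (703 - 19^2)/9 = 342/9 = 38, a_5 = floor((26 + 19)/38) = 1.
  m_6 = 38*1 - 19 = 19, d_6 = (703 - 19^2)/38 = 342/38 = 9, a_6 = floor((26 + 19)/9) = 5.
  m_7 = 9*5 - 19 = 26, d_7 = (703 - 26^2)/9 = 27/9 = 3, a_7 = floor((26 + 26)/3) = 17.
  m_8 = 3*17 - 26 = 25, d_8 = (703 - 25^2)/3 = 78/3 = 26, a_8 = floor((26 + 25)/26) = 1.
  m_9 = 26*1 - 25 = 1, d_9 = (703 - 1^2)/26 = 702/26 = 27, a_9 = floor((26 + 1)/27) = 1.
  m_10 = 27*1 - 1 = 26, d_10 = (703 - 26^2)/27 = 27/27 = 1, a_10 = floor((26 + 26)/1) = 52.
  m_11 = 1*52 - 26 = 26, d_11 = (703 - 26^2)/1 = 27/1 = 27: (m_11, d_11) = (m_1, d_1) = (26, 27), so from here the quotients repeat a_1, ..., a_10; the period length is 10.
So sqrt(703) = [26; (1, 1, 17, 5, 1, 5, 17, 1, 1, 52)] with period length k = 10.
k is even, so the fundamental solution of x^2 - 703y^2 = 1 is (p_{k-1}, q_{k-1}) = (p_9, q_9); compute convergents through index 9.
Convergents (p_i = a_i*p_{i-1} + p_{i-2}, q_i = a_i*q_{i-1} + q_{i-2} with p_{-2}=0, p_{-1}=1, q_{-2}=1, q_{-1}=0):
  i=0: a_0=26, p_0 = 26*1 + 0 = 26, q_0 = 26*0 + 1 = 1.
  i=1: a_1=1, p_1 = 1*26 + 1 = 27, q_1 = 1*1 + 0 = 1.
  i=2: a_2=1, p_2 = 1*27 + 26 = 53, q_2 = 1*1 + 1 = 2.
  i=3: a_3=17, p_3 = 17*53 + 27 = 928, q_3 = 17*2 + 1 = 35.
  i=4: a_4=5, p_4 = 5*928 + 53 = 4693, q_4 = 5*35 + 2 = 177.
  i=5: a_5=1, p_5 = 1*4693 + 928 = 5621, q_5 = 1*177 + 35 = 212.
  i=6: a_6=5, p_6 = 5*5621 + 4693 = 32798, q_6 = 5*212 + 177 = 1237.
  i=7: a_7=17, p_7 = 17*32798 + 5621 = 563187, q_7 = 17*1237 + 212 = 21241.
  i=8: a_8=1, p_8 = 1*563187 + 32798 = 595985, q_8 = 1*21241 + 1237 = 22478.
  i=9: a_9=1, p_9 = 1*595985 + 563187 = 1159172, q_9 = 1*22478 + 21241 = 43719.
Check: 1159172^2 - 703*43719^2 = 1343679725584 - 1343679725583 = 1, so (x, y) = (1159172, 43719) solves the equation, and by the theorem it is the least positive solution.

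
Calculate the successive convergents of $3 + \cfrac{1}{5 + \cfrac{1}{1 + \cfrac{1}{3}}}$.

3/1, 16/5, 19/6, 73/23

Using the convergent recurrence p_i = a_i*p_{i-1} + p_{i-2}, q_i = a_i*q_{i-1} + q_{i-2} with p_{-2}=0, p_{-1}=1, q_{-2}=1, q_{-1}=0:
  i=0: a_0=3, p_0 = 3*1 + 0 = 3, q_0 = 3*0 + 1 = 1.
  i=1: a_1=5, p_1 = 5*3 + 1 = 16, q_1 = 5*1 + 0 = 5.
  i=2: a_2=1, p_2 = 1*16 + 3 = 19, q_2 = 1*5 + 1 = 6.
  i=3: a_3=3, p_3 = 3*19 + 16 = 73, q_3 = 3*6 + 5 = 23.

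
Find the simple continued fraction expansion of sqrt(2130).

Write x_i = (sqrt(2130) + m_i)/d_i with (m_0, d_0) = (0, 1). a_0 = floor(sqrt(2130)) = 46, since 46^2 = 2116 <= 2130 < 2209 = 47^2.
Iterate m_{i+1} = d_i*a_i - m_i, d_{i+1} = (2130 - m_{i+1}^2)/d_i, a_{i+1} = floor((a_0 + m_{i+1})/d_{i+1}):
  m_1 = 1*46 - 0 = 46, d_1 = (2130 - 46^2)/1 = 14/1 = 14, a_1 = floor((46 + 46)/14) = 6.
  m_2 = 14*6 - 46 = 38, d_2 = (2130 - 38^2)/14 = 686/14 = 49, a_2 = floor((46 + 38)/49) = 1.
  m_3 = 49*1 - 38 = 11, d_3 = (2130 - 11^2)/49 = 2009/49 = 41, a_3 = floor((46 + 11)/41) = 1.
  m_4 = 41*1 - 11 = 30, d_4 = (2130 - 30^2)/41 = 1230/41 = 30, a_4 = floor((46 + 30)/30) = 2.
  m_5 = 30*2 - 30 = 30, d_5 = (2130 - 30^2)/30 = 1230/30 = 41, a_5 = floor((46 + 30)/41) = 1.
  m_6 = 41*1 - 30 = 11, d_6 = (2130 - 11^2)/41 = 2009/41 = 49, a_6 = floor((46 + 11)/49) = 1.
  m_7 = 49*1 - 11 = 38, d_7 = (2130 - 38^2)/49 = 686/49 = 14, a_7 = floor((46 + 38)/14) = 6.
  m_8 = 14*6 - 38 = 46, d_8 = (2130 - 46^2)/14 = 14/14 = 1, a_8 = floor((46 + 46)/1) = 92.
  m_9 = 1*92 - 46 = 46, d_9 = (2130 - 46^2)/1 = 14/1 = 14: (m_9, d_9) = (m_1, d_1) = (46, 14), so from here the quotients repeat a_1, ..., a_8; the period length is 8.
Hence the expansion of sqrt(2130) is a_0 = 46 followed by the repeating block 6, 1, 1, 2, 1, 1, 6, 92 (period 8).

[46; (6, 1, 1, 2, 1, 1, 6, 92)]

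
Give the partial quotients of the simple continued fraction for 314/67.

Run the Euclidean algorithm on 314 and 67; the successive quotients are the partial quotients a_0, a_1, ... (each step inverts the fractional part left over by the previous one):
  314 = 4*67 + 46, so a_0 = 4.
  67 = 1*46 + 21, so a_1 = 1.
  46 = 2*21 + 4, so a_2 = 2.
  21 = 5*4 + 1, so a_3 = 5.
  4 = 4*1 + 0, so a_4 = 4.
The remainder reaches 0 after 5 divisions, so the expansion has 5 partial quotients, read off in order.

[4; 1, 2, 5, 4]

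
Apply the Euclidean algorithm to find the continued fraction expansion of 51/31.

Run the Euclidean algorithm on 51 and 31; the successive quotients are the partial quotients a_0, a_1, ... (each step inverts the fractional part left over by the previous one):
  51 = 1*31 + 20, so a_0 = 1.
  31 = 1*20 + 11, so a_1 = 1.
  20 = 1*11 + 9, so a_2 = 1.
  11 = 1*9 + 2, so a_3 = 1.
  9 = 4*2 + 1, so a_4 = 4.
  2 = 2*1 + 0, so a_5 = 2.
The remainder reaches 0 after 6 divisions, so the expansion has 6 partial quotients, read off in order.

[1; 1, 1, 1, 4, 2]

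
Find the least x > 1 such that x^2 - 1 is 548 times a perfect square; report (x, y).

(x, y) = (6083073, 259856)

First expand sqrt(548) as a continued fraction. With x_i = (sqrt(548) + m_i)/d_i and (m_0, d_0) = (0, 1): a_0 = floor(sqrt(548)) = 23, since 23^2 = 529 <= 548 < 576 = 24^2.
Iterate m_{i+1} = d_i*a_i - m_i, d_{i+1} = (548 - m_{i+1}^2)/d_i, a_{i+1} = floor((a_0 + m_{i+1})/d_{i+1}):
  m_1 = 1*23 - 0 = 23, d_1 = (548 - 23^2)/1 = 19/1 = 19, a_1 = floor((23 + 23)/19) = 2.
  m_2 = 19*2 - 23 = 15, d_2 = (548 - 15^2)/19 = 323/19 = 17, a_2 = floor((23 + 15)/17) = 2.
  m_3 = 17*2 - 15 = 19, d_3 = (548 - 19^2)/17 = 187/17 = 11, a_3 = floor((23 + 19)/11) = 3.
  m_4 = 11*3 - 19 = 14, d_4 = (548 - 14^2)/11 = 352/11 = 32, a_4 = floor((23 + 14)/32) = 1.
  m_5 = 32*1 - 14 = 18, d_5 = (548 - 18^2)/32 = 224/32 = 7, a_5 = floor((23 + 18)/7) = 5.
  m_6 = 7*5 - 18 = 17, d_6 = (548 - 17^2)/7 = 259/7 = 37, a_6 = floor((23 + 17)/37) = 1.
  m_7 = 37*1 - 17 = 20, d_7 = (548 - 20^2)/37 = 148/37 = 4, a_7 = floor((23 + 20)/4) = 10.
  m_8 = 4*10 - 20 = 20, d_8 = (548 - 20^2)/4 = 148/4 = 37, a_8 = floor((23 + 20)/37) = 1.
  m_9 = 37*1 - 20 = 17, d_9 = (548 - 17^2)/37 = 259/37 = 7, a_9 = floor((23 + 17)/7) = 5.
  m_10 = 7*5 - 17 = 18, d_10 = (548 - 18^2)/7 = 224/7 = 32, a_10 = floor((23 + 18)/32) = 1.
  m_11 = 32*1 - 18 = 14, d_11 = (548 - 14^2)/32 = 352/32 = 11, a_11 = floor((23 + 14)/11) = 3.
  m_12 = 11*3 - 14 = 19, d_12 = (548 - 19^2)/11 = 187/11 = 17, a_12 = floor((23 + 19)/17) = 2.
  m_13 = 17*2 - 19 = 15, d_13 = (548 - 15^2)/17 = 323/17 = 19, a_13 = floor((23 + 15)/19) = 2.
  m_14 = 19*2 - 15 = 23, d_14 = (548 - 23^2)/19 = 19/19 = 1, a_14 = floor((23 + 23)/1) = 46.
  m_15 = 1*46 - 23 = 23, d_15 = (548 - 23^2)/1 = 19/1 = 19: (m_15, d_15) = (m_1, d_1) = (23, 19), so from here the quotients repeat a_1, ..., a_14; the period length is 14.
So sqrt(548) = [23; (2, 2, 3, 1, 5, 1, 10, 1, 5, 1, 3, 2, 2, 46)] with period length k = 14.
k is even, so the fundamental solution of x^2 - 548y^2 = 1 is (p_{k-1}, q_{k-1}) = (p_13, q_13); compute convergents through index 13.
Convergents (p_i = a_i*p_{i-1} + p_{i-2}, q_i = a_i*q_{i-1} + q_{i-2} with p_{-2}=0, p_{-1}=1, q_{-2}=1, q_{-1}=0):
  i=0: a_0=23, p_0 = 23*1 + 0 = 23, q_0 = 23*0 + 1 = 1.
  i=1: a_1=2, p_1 = 2*23 + 1 = 47, q_1 = 2*1 + 0 = 2.
  i=2: a_2=2, p_2 = 2*47 + 23 = 117, q_2 = 2*2 + 1 = 5.
  i=3: a_3=3, p_3 = 3*117 + 47 = 398, q_3 = 3*5 + 2 = 17.
  i=4: a_4=1, p_4 = 1*398 + 117 = 515, q_4 = 1*17 + 5 = 22.
  i=5: a_5=5, p_5 = 5*515 + 398 = 2973, q_5 = 5*22 + 17 = 127.
  i=6: a_6=1, p_6 = 1*2973 + 515 = 3488, q_6 = 1*127 + 22 = 149.
  i=7: a_7=10, p_7 = 10*3488 + 2973 = 37853, q_7 = 10*149 + 127 = 1617.
  i=8: a_8=1, p_8 = 1*37853 + 3488 = 41341, q_8 = 1*1617 + 149 = 1766.
  i=9: a_9=5, p_9 = 5*41341 + 37853 = 244558, q_9 = 5*1766 + 1617 = 10447.
  i=10: a_10=1, p_10 = 1*244558 + 41341 = 285899, q_10 = 1*10447 + 1766 = 12213.
  i=11: a_11=3, p_11 = 3*285899 + 244558 = 1102255, q_11 = 3*12213 + 10447 = 47086.
  i=12: a_12=2, p_12 = 2*1102255 + 285899 = 2490409, q_12 = 2*47086 + 12213 = 106385.
  i=13: a_13=2, p_13 = 2*2490409 + 1102255 = 6083073, q_13 = 2*106385 + 47086 = 259856.
Check: 6083073^2 - 548*259856^2 = 37003777123329 - 37003777123328 = 1, so (x, y) = (6083073, 259856) solves the equation, and by the theorem it is the least positive solution.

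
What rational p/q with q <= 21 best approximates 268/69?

Expand x = 268/69 as a continued fraction with the Euclidean algorithm:
  268 = 3*69 + 61, so a_0 = 3.
  69 = 1*61 + 8, so a_1 = 1.
  61 = 7*8 + 5, so a_2 = 7.
  8 = 1*5 + 3, so a_3 = 1.
  5 = 1*3 + 2, so a_4 = 1.
  3 = 1*2 + 1, so a_5 = 1.
  2 = 2*1 + 0, so a_6 = 2.
so x = [3; 1, 7, 1, 1, 1, 2].
Convergents (p_i = a_i*p_{i-1} + p_{i-2}, q_i = a_i*q_{i-1} + q_{i-2} with p_{-2}=0, p_{-1}=1, q_{-2}=1, q_{-1}=0), until the denominator exceeds 21:
  i=0: a_0=3, p_0 = 3*1 + 0 = 3, q_0 = 3*0 + 1 = 1.
  i=1: a_1=1, p_1 = 1*3 + 1 = 4, q_1 = 1*1 + 0 = 1.
  i=2: a_2=7, p_2 = 7*4 + 3 = 31, q_2 = 7*1 + 1 = 8.
  i=3: a_3=1, p_3 = 1*31 + 4 = 35, q_3 = 1*8 + 1 = 9.
  i=4: a_4=1, p_4 = 1*35 + 31 = 66, q_4 = 1*9 + 8 = 17.
  i=5: a_5=1, p_5 = 1*66 + 35 = 101, q_5 = 1*17 + 9 = 26.
q_5 = 26 > 21, so the last convergent with denominator <= 21 is p_4/q_4 = 66/17.
The closest fraction with denominator <= 21 is either p_4/q_4 or the intermediate fraction (k*p_4 + p_3)/(k*q_4 + q_3) with the largest k >= 1 whose denominator stays <= 21; these approach x as k grows, and every other convergent or intermediate fraction in range is farther away.
Largest k: floor((21 - q_3)/q_4) = floor((21 - 9)/17) = 0.
Since k = 0, no intermediate fraction beyond p_4/q_4 has denominator <= 21, so the convergent 66/17 is the closest (its error is |268*17 - 66*69|/(69*17) = 2/1173).

66/17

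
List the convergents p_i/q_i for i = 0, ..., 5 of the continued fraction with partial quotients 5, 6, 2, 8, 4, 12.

Using the convergent recurrence p_i = a_i*p_{i-1} + p_{i-2}, q_i = a_i*q_{i-1} + q_{i-2} with p_{-2}=0, p_{-1}=1, q_{-2}=1, q_{-1}=0:
  i=0: a_0=5, p_0 = 5*1 + 0 = 5, q_0 = 5*0 + 1 = 1.
  i=1: a_1=6, p_1 = 6*5 + 1 = 31, q_1 = 6*1 + 0 = 6.
  i=2: a_2=2, p_2 = 2*31 + 5 = 67, q_2 = 2*6 + 1 = 13.
  i=3: a_3=8, p_3 = 8*67 + 31 = 567, q_3 = 8*13 + 6 = 110.
  i=4: a_4=4, p_4 = 4*567 + 67 = 2335, q_4 = 4*110 + 13 = 453.
  i=5: a_5=12, p_5 = 12*2335 + 567 = 28587, q_5 = 12*453 + 110 = 5546.

5/1, 31/6, 67/13, 567/110, 2335/453, 28587/5546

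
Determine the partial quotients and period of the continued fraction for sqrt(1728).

[41; (1, 1, 3, 8, 1, 19, 1, 8, 3, 1, 1, 82)]

Write x_i = (sqrt(1728) + m_i)/d_i with (m_0, d_0) = (0, 1). a_0 = floor(sqrt(1728)) = 41, since 41^2 = 1681 <= 1728 < 1764 = 42^2.
Iterate m_{i+1} = d_i*a_i - m_i, d_{i+1} = (1728 - m_{i+1}^2)/d_i, a_{i+1} = floor((a_0 + m_{i+1})/d_{i+1}):
  m_1 = 1*41 - 0 = 41, d_1 = (1728 - 41^2)/1 = 47/1 = 47, a_1 = floor((41 + 41)/47) = 1.
  m_2 = 47*1 - 41 = 6, d_2 = (1728 - 6^2)/47 = 1692/47 = 36, a_2 = floor((41 + 6)/36) = 1.
  m_3 = 36*1 - 6 = 30, d_3 = (1728 - 30^2)/36 = 828/36 = 23, a_3 = floor((41 + 30)/23) = 3.
  m_4 = 23*3 - 30 = 39, d_4 = (1728 - 39^2)/23 = 207/23 = 9, a_4 = floor((41 + 39)/9) = 8.
  m_5 = 9*8 - 39 = 33, d_5 = (1728 - 33^2)/9 = 639/9 = 71, a_5 = floor((41 + 33)/71) = 1.
  m_6 = 71*1 - 33 = 38, d_6 = (1728 - 38^2)/71 = 284/71 = 4, a_6 = floor((41 + 38)/4) = 19.
  m_7 = 4*19 - 38 = 38, d_7 = (1728 - 38^2)/4 = 284/4 = 71, a_7 = floor((41 + 38)/71) = 1.
  m_8 = 71*1 - 38 = 33, d_8 = (1728 - 33^2)/71 = 639/71 = 9, a_8 = floor((41 + 33)/9) = 8.
  m_9 = 9*8 - 33 = 39, d_9 = (1728 - 39^2)/9 = 207/9 = 23, a_9 = floor((41 + 39)/23) = 3.
  m_10 = 23*3 - 39 = 30, d_10 = (1728 - 30^2)/23 = 828/23 = 36, a_10 = floor((41 + 30)/36) = 1.
  m_11 = 36*1 - 30 = 6, d_11 = (1728 - 6^2)/36 = 1692/36 = 47, a_11 = floor((41 + 6)/47) = 1.
  m_12 = 47*1 - 6 = 41, d_12 = (1728 - 41^2)/47 = 47/47 = 1, a_12 = floor((41 + 41)/1) = 82.
  m_13 = 1*82 - 41 = 41, d_13 = (1728 - 41^2)/1 = 47/1 = 47: (m_13, d_13) = (m_1, d_1) = (41, 47), so from here the quotients repeat a_1, ..., a_12; the period length is 12.
Hence the expansion of sqrt(1728) is a_0 = 41 followed by the repeating block 1, 1, 3, 8, 1, 19, 1, 8, 3, 1, 1, 82 (period 12).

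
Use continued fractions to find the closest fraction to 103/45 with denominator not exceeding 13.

16/7

Expand x = 103/45 as a continued fraction with the Euclidean algorithm:
  103 = 2*45 + 13, so a_0 = 2.
  45 = 3*13 + 6, so a_1 = 3.
  13 = 2*6 + 1, so a_2 = 2.
  6 = 6*1 + 0, so a_3 = 6.
so x = [2; 3, 2, 6].
Convergents (p_i = a_i*p_{i-1} + p_{i-2}, q_i = a_i*q_{i-1} + q_{i-2} with p_{-2}=0, p_{-1}=1, q_{-2}=1, q_{-1}=0), until the denominator exceeds 13:
  i=0: a_0=2, p_0 = 2*1 + 0 = 2, q_0 = 2*0 + 1 = 1.
  i=1: a_1=3, p_1 = 3*2 + 1 = 7, q_1 = 3*1 + 0 = 3.
  i=2: a_2=2, p_2 = 2*7 + 2 = 16, q_2 = 2*3 + 1 = 7.
  i=3: a_3=6, p_3 = 6*16 + 7 = 103, q_3 = 6*7 + 3 = 45.
q_3 = 45 > 13, so the last convergent with denominator <= 13 is p_2/q_2 = 16/7.
The closest fraction with denominator <= 13 is either p_2/q_2 or the intermediate fraction (k*p_2 + p_1)/(k*q_2 + q_1) with the largest k >= 1 whose denominator stays <= 13; these approach x as k grows, and every other convergent or intermediate fraction in range is farther away.
Largest k: floor((13 - q_1)/q_2) = floor((13 - 3)/7) = 1.
That gives (1*16 + 7)/(1*7 + 3) = 23/10.
Compare the errors: |x - 16/7| = |103*7 - 16*45|/(45*7) = 1/315, and |x - 23/10| = |103*10 - 23*45|/(45*10) = 5/450.
Cross-multiplying, 1*450 = 450 < 1575 = 5*315, so 1/315 is smaller: the convergent 16/7 is closer to x than 23/10.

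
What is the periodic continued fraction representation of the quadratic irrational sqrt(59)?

Write x_i = (sqrt(59) + m_i)/d_i with (m_0, d_0) = (0, 1). a_0 = floor(sqrt(59)) = 7, since 7^2 = 49 <= 59 < 64 = 8^2.
Iterate m_{i+1} = d_i*a_i - m_i, d_{i+1} = (59 - m_{i+1}^2)/d_i, a_{i+1} = floor((a_0 + m_{i+1})/d_{i+1}):
  m_1 = 1*7 - 0 = 7, d_1 = (59 - 7^2)/1 = 10/1 = 10, a_1 = floor((7 + 7)/10) = 1.
  m_2 = 10*1 - 7 = 3, d_2 = (59 - 3^2)/10 = 50/10 = 5, a_2 = floor((7 + 3)/5) = 2.
  m_3 = 5*2 - 3 = 7, d_3 = (59 - 7^2)/5 = 10/5 = 2, a_3 = floor((7 + 7)/2) = 7.
  m_4 = 2*7 - 7 = 7, d_4 = (59 - 7^2)/2 = 10/2 = 5, a_4 = floor((7 + 7)/5) = 2.
  m_5 = 5*2 - 7 = 3, d_5 = (59 - 3^2)/5 = 50/5 = 10, a_5 = floor((7 + 3)/10) = 1.
  m_6 = 10*1 - 3 = 7, d_6 = (59 - 7^2)/10 = 10/10 = 1, a_6 = floor((7 + 7)/1) = 14.
  m_7 = 1*14 - 7 = 7, d_7 = (59 - 7^2)/1 = 10/1 = 10: (m_7, d_7) = (m_1, d_1) = (7, 10), so from here the quotients repeat a_1, ..., a_6; the period length is 6.
Hence the expansion of sqrt(59) is a_0 = 7 followed by the repeating block 1, 2, 7, 2, 1, 14 (period 6).

[7; (1, 2, 7, 2, 1, 14)]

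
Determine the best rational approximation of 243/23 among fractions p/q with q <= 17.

169/16

Expand x = 243/23 as a continued fraction with the Euclidean algorithm:
  243 = 10*23 + 13, so a_0 = 10.
  23 = 1*13 + 10, so a_1 = 1.
  13 = 1*10 + 3, so a_2 = 1.
  10 = 3*3 + 1, so a_3 = 3.
  3 = 3*1 + 0, so a_4 = 3.
so x = [10; 1, 1, 3, 3].
Convergents (p_i = a_i*p_{i-1} + p_{i-2}, q_i = a_i*q_{i-1} + q_{i-2} with p_{-2}=0, p_{-1}=1, q_{-2}=1, q_{-1}=0), until the denominator exceeds 17:
  i=0: a_0=10, p_0 = 10*1 + 0 = 10, q_0 = 10*0 + 1 = 1.
  i=1: a_1=1, p_1 = 1*10 + 1 = 11, q_1 = 1*1 + 0 = 1.
  i=2: a_2=1, p_2 = 1*11 + 10 = 21, q_2 = 1*1 + 1 = 2.
  i=3: a_3=3, p_3 = 3*21 + 11 = 74, q_3 = 3*2 + 1 = 7.
  i=4: a_4=3, p_4 = 3*74 + 21 = 243, q_4 = 3*7 + 2 = 23.
q_4 = 23 > 17, so the last convergent with denominator <= 17 is p_3/q_3 = 74/7.
The closest fraction with denominator <= 17 is either p_3/q_3 or the intermediate fraction (k*p_3 + p_2)/(k*q_3 + q_2) with the largest k >= 1 whose denominator stays <= 17; these approach x as k grows, and every other convergent or intermediate fraction in range is farther away.
Largest k: floor((17 - q_2)/q_3) = floor((17 - 2)/7) = 2.
That gives (2*74 + 21)/(2*7 + 2) = 169/16.
Compare the errors: |x - 74/7| = |243*7 - 74*23|/(23*7) = 1/161, and |x - 169/16| = |243*16 - 169*23|/(23*16) = 1/368.
Cross-multiplying, 1*161 = 161 < 368 = 1*368, so 1/368 is smaller: the intermediate fraction 169/16 is closer to x than 74/7.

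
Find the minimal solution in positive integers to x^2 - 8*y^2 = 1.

(x, y) = (3, 1)

First expand sqrt(8) as a continued fraction. With x_i = (sqrt(8) + m_i)/d_i and (m_0, d_0) = (0, 1): a_0 = floor(sqrt(8)) = 2, since 2^2 = 4 <= 8 < 9 = 3^2.
Iterate m_{i+1} = d_i*a_i - m_i, d_{i+1} = (8 - m_{i+1}^2)/d_i, a_{i+1} = floor((a_0 + m_{i+1})/d_{i+1}):
  m_1 = 1*2 - 0 = 2, d_1 = (8 - 2^2)/1 = 4/1 = 4, a_1 = floor((2 + 2)/4) = 1.
  m_2 = 4*1 - 2 = 2, d_2 = (8 - 2^2)/4 = 4/4 = 1, a_2 = floor((2 + 2)/1) = 4.
  m_3 = 1*4 - 2 = 2, d_3 = (8 - 2^2)/1 = 4/1 = 4: (m_3, d_3) = (m_1, d_1) = (2, 4), so from here the quotients repeat a_1, a_2; the period length is 2.
So sqrt(8) = [2; (1, 4)] with period length k = 2.
k is even, so the fundamental solution of x^2 - 8y^2 = 1 is (p_{k-1}, q_{k-1}) = (p_1, q_1); compute convergents through index 1.
Convergents (p_i = a_i*p_{i-1} + p_{i-2}, q_i = a_i*q_{i-1} + q_{i-2} with p_{-2}=0, p_{-1}=1, q_{-2}=1, q_{-1}=0):
  i=0: a_0=2, p_0 = 2*1 + 0 = 2, q_0 = 2*0 + 1 = 1.
  i=1: a_1=1, p_1 = 1*2 + 1 = 3, q_1 = 1*1 + 0 = 1.
Check: 3^2 - 8*1^2 = 9 - 8 = 1, so (x, y) = (3, 1) solves the equation, and by the theorem it is the least positive solution.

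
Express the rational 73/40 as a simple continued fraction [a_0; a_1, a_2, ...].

[1; 1, 4, 1, 2, 2]

Run the Euclidean algorithm on 73 and 40; the successive quotients are the partial quotients a_0, a_1, ... (each step inverts the fractional part left over by the previous one):
  73 = 1*40 + 33, so a_0 = 1.
  40 = 1*33 + 7, so a_1 = 1.
  33 = 4*7 + 5, so a_2 = 4.
  7 = 1*5 + 2, so a_3 = 1.
  5 = 2*2 + 1, so a_4 = 2.
  2 = 2*1 + 0, so a_5 = 2.
The remainder reaches 0 after 6 divisions, so the expansion has 6 partial quotients, read off in order.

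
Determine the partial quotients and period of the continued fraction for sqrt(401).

Write x_i = (sqrt(401) + m_i)/d_i with (m_0, d_0) = (0, 1). a_0 = floor(sqrt(401)) = 20, since 20^2 = 400 <= 401 < 441 = 21^2.
Iterate m_{i+1} = d_i*a_i - m_i, d_{i+1} = (401 - m_{i+1}^2)/d_i, a_{i+1} = floor((a_0 + m_{i+1})/d_{i+1}):
  m_1 = 1*20 - 0 = 20, d_1 = (401 - 20^2)/1 = 1/1 = 1, a_1 = floor((20 + 20)/1) = 40.
  m_2 = 1*40 - 20 = 20, d_2 = (401 - 20^2)/1 = 1/1 = 1: (m_2, d_2) = (m_1, d_1) = (20, 1), so from here the quotient a_1 repeats; the period length is 1.
Hence the expansion of sqrt(401) is a_0 = 20 followed by the repeating block 40 (period 1).

[20; (40)]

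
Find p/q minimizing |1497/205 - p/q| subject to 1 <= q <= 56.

314/43

Expand x = 1497/205 as a continued fraction with the Euclidean algorithm:
  1497 = 7*205 + 62, so a_0 = 7.
  205 = 3*62 + 19, so a_1 = 3.
  62 = 3*19 + 5, so a_2 = 3.
  19 = 3*5 + 4, so a_3 = 3.
  5 = 1*4 + 1, so a_4 = 1.
  4 = 4*1 + 0, so a_5 = 4.
so x = [7; 3, 3, 3, 1, 4].
Convergents (p_i = a_i*p_{i-1} + p_{i-2}, q_i = a_i*q_{i-1} + q_{i-2} with p_{-2}=0, p_{-1}=1, q_{-2}=1, q_{-1}=0), until the denominator exceeds 56:
  i=0: a_0=7, p_0 = 7*1 + 0 = 7, q_0 = 7*0 + 1 = 1.
  i=1: a_1=3, p_1 = 3*7 + 1 = 22, q_1 = 3*1 + 0 = 3.
  i=2: a_2=3, p_2 = 3*22 + 7 = 73, q_2 = 3*3 + 1 = 10.
  i=3: a_3=3, p_3 = 3*73 + 22 = 241, q_3 = 3*10 + 3 = 33.
  i=4: a_4=1, p_4 = 1*241 + 73 = 314, q_4 = 1*33 + 10 = 43.
  i=5: a_5=4, p_5 = 4*314 + 241 = 1497, q_5 = 4*43 + 33 = 205.
q_5 = 205 > 56, so the last convergent with denominator <= 56 is p_4/q_4 = 314/43.
The closest fraction with denominator <= 56 is either p_4/q_4 or the intermediate fraction (k*p_4 + p_3)/(k*q_4 + q_3) with the largest k >= 1 whose denominator stays <= 56; these approach x as k grows, and every other convergent or intermediate fraction in range is farther away.
Largest k: floor((56 - q_3)/q_4) = floor((56 - 33)/43) = 0.
Since k = 0, no intermediate fraction beyond p_4/q_4 has denominator <= 56, so the convergent 314/43 is the closest (its error is |1497*43 - 314*205|/(205*43) = 1/8815).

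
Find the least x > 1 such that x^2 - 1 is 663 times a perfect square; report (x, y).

(x, y) = (103, 4)

First expand sqrt(663) as a continued fraction. With x_i = (sqrt(663) + m_i)/d_i and (m_0, d_0) = (0, 1): a_0 = floor(sqrt(663)) = 25, since 25^2 = 625 <= 663 < 676 = 26^2.
Iterate m_{i+1} = d_i*a_i - m_i, d_{i+1} = (663 - m_{i+1}^2)/d_i, a_{i+1} = floor((a_0 + m_{i+1})/d_{i+1}):
  m_1 = 1*25 - 0 = 25, d_1 = (663 - 25^2)/1 = 38/1 = 38, a_1 = floor((25 + 25)/38) = 1.
  m_2 = 38*1 - 25 = 13, d_2 = (663 - 13^2)/38 = 494/38 = 13, a_2 = floor((25 + 13)/13) = 2.
  m_3 = 13*2 - 13 = 13, d_3 = (663 - 13^2)/13 = 494/13 = 38, a_3 = floor((25 + 13)/38) = 1.
  m_4 = 38*1 - 13 = 25, d_4 = (663 - 25^2)/38 = 38/38 = 1, a_4 = floor((25 + 25)/1) = 50.
  m_5 = 1*50 - 25 = 25, d_5 = (663 - 25^2)/1 = 38/1 = 38: (m_5, d_5) = (m_1, d_1) = (25, 38), so from here the quotients repeat a_1, ..., a_4; the period length is 4.
So sqrt(663) = [25; (1, 2, 1, 50)] with period length k = 4.
k is even, so the fundamental solution of x^2 - 663y^2 = 1 is (p_{k-1}, q_{k-1}) = (p_3, q_3); compute convergents through index 3.
Convergents (p_i = a_i*p_{i-1} + p_{i-2}, q_i = a_i*q_{i-1} + q_{i-2} with p_{-2}=0, p_{-1}=1, q_{-2}=1, q_{-1}=0):
  i=0: a_0=25, p_0 = 25*1 + 0 = 25, q_0 = 25*0 + 1 = 1.
  i=1: a_1=1, p_1 = 1*25 + 1 = 26, q_1 = 1*1 + 0 = 1.
  i=2: a_2=2, p_2 = 2*26 + 25 = 77, q_2 = 2*1 + 1 = 3.
  i=3: a_3=1, p_3 = 1*77 + 26 = 103, q_3 = 1*3 + 1 = 4.
Check: 103^2 - 663*4^2 = 10609 - 10608 = 1, so (x, y) = (103, 4) solves the equation, and by the theorem it is the least positive solution.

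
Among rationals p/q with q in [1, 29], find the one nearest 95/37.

59/23

Expand x = 95/37 as a continued fraction with the Euclidean algorithm:
  95 = 2*37 + 21, so a_0 = 2.
  37 = 1*21 + 16, so a_1 = 1.
  21 = 1*16 + 5, so a_2 = 1.
  16 = 3*5 + 1, so a_3 = 3.
  5 = 5*1 + 0, so a_4 = 5.
so x = [2; 1, 1, 3, 5].
Convergents (p_i = a_i*p_{i-1} + p_{i-2}, q_i = a_i*q_{i-1} + q_{i-2} with p_{-2}=0, p_{-1}=1, q_{-2}=1, q_{-1}=0), until the denominator exceeds 29:
  i=0: a_0=2, p_0 = 2*1 + 0 = 2, q_0 = 2*0 + 1 = 1.
  i=1: a_1=1, p_1 = 1*2 + 1 = 3, q_1 = 1*1 + 0 = 1.
  i=2: a_2=1, p_2 = 1*3 + 2 = 5, q_2 = 1*1 + 1 = 2.
  i=3: a_3=3, p_3 = 3*5 + 3 = 18, q_3 = 3*2 + 1 = 7.
  i=4: a_4=5, p_4 = 5*18 + 5 = 95, q_4 = 5*7 + 2 = 37.
q_4 = 37 > 29, so the last convergent with denominator <= 29 is p_3/q_3 = 18/7.
The closest fraction with denominator <= 29 is either p_3/q_3 or the intermediate fraction (k*p_3 + p_2)/(k*q_3 + q_2) with the largest k >= 1 whose denominator stays <= 29; these approach x as k grows, and every other convergent or intermediate fraction in range is farther away.
Largest k: floor((29 - q_2)/q_3) = floor((29 - 2)/7) = 3.
That gives (3*18 + 5)/(3*7 + 2) = 59/23.
Compare the errors: |x - 18/7| = |95*7 - 18*37|/(37*7) = 1/259, and |x - 59/23| = |95*23 - 59*37|/(37*23) = 2/851.
Cross-multiplying, 2*259 = 518 < 851 = 1*851, so 2/851 is smaller: the intermediate fraction 59/23 is closer to x than 18/7.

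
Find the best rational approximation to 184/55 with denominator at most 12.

Expand x = 184/55 as a continued fraction with the Euclidean algorithm:
  184 = 3*55 + 19, so a_0 = 3.
  55 = 2*19 + 17, so a_1 = 2.
  19 = 1*17 + 2, so a_2 = 1.
  17 = 8*2 + 1, so a_3 = 8.
  2 = 2*1 + 0, so a_4 = 2.
so x = [3; 2, 1, 8, 2].
Convergents (p_i = a_i*p_{i-1} + p_{i-2}, q_i = a_i*q_{i-1} + q_{i-2} with p_{-2}=0, p_{-1}=1, q_{-2}=1, q_{-1}=0), until the denominator exceeds 12:
  i=0: a_0=3, p_0 = 3*1 + 0 = 3, q_0 = 3*0 + 1 = 1.
  i=1: a_1=2, p_1 = 2*3 + 1 = 7, q_1 = 2*1 + 0 = 2.
  i=2: a_2=1, p_2 = 1*7 + 3 = 10, q_2 = 1*2 + 1 = 3.
  i=3: a_3=8, p_3 = 8*10 + 7 = 87, q_3 = 8*3 + 2 = 26.
q_3 = 26 > 12, so the last convergent with denominator <= 12 is p_2/q_2 = 10/3.
The closest fraction with denominator <= 12 is either p_2/q_2 or the intermediate fraction (k*p_2 + p_1)/(k*q_2 + q_1) with the largest k >= 1 whose denominator stays <= 12; these approach x as k grows, and every other convergent or intermediate fraction in range is farther away.
Largest k: floor((12 - q_1)/q_2) = floor((12 - 2)/3) = 3.
That gives (3*10 + 7)/(3*3 + 2) = 37/11.
Compare the errors: |x - 10/3| = |184*3 - 10*55|/(55*3) = 2/165, and |x - 37/11| = |184*11 - 37*55|/(55*11) = 11/605.
Cross-multiplying, 2*605 = 1210 < 1815 = 11*165, so 2/165 is smaller: the convergent 10/3 is closer to x than 37/11.

10/3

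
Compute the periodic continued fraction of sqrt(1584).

Write x_i = (sqrt(1584) + m_i)/d_i with (m_0, d_0) = (0, 1). a_0 = floor(sqrt(1584)) = 39, since 39^2 = 1521 <= 1584 < 1600 = 40^2.
Iterate m_{i+1} = d_i*a_i - m_i, d_{i+1} = (1584 - m_{i+1}^2)/d_i, a_{i+1} = floor((a_0 + m_{i+1})/d_{i+1}):
  m_1 = 1*39 - 0 = 39, d_1 = (1584 - 39^2)/1 = 63/1 = 63, a_1 = floor((39 + 39)/63) = 1.
  m_2 = 63*1 - 39 = 24, d_2 = (1584 - 24^2)/63 = 1008/63 = 16, a_2 = floor((39 + 24)/16) = 3.
  m_3 = 16*3 - 24 = 24, d_3 = (1584 - 24^2)/16 = 1008/16 = 63, a_3 = floor((39 + 24)/63) = 1.
  m_4 = 63*1 - 24 = 39, d_4 = (1584 - 39^2)/63 = 63/63 = 1, a_4 = floor((39 + 39)/1) = 78.
  m_5 = 1*78 - 39 = 39, d_5 = (1584 - 39^2)/1 = 63/1 = 63: (m_5, d_5) = (m_1, d_1) = (39, 63), so from here the quotients repeat a_1, ..., a_4; the period length is 4.
Hence the expansion of sqrt(1584) is a_0 = 39 followed by the repeating block 1, 3, 1, 78 (period 4).

[39; (1, 3, 1, 78)]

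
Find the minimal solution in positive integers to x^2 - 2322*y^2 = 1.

First expand sqrt(2322) as a continued fraction. With x_i = (sqrt(2322) + m_i)/d_i and (m_0, d_0) = (0, 1): a_0 = floor(sqrt(2322)) = 48, since 48^2 = 2304 <= 2322 < 2401 = 49^2.
Iterate m_{i+1} = d_i*a_i - m_i, d_{i+1} = (2322 - m_{i+1}^2)/d_i, a_{i+1} = floor((a_0 + m_{i+1})/d_{i+1}):
  m_1 = 1*48 - 0 = 48, d_1 = (2322 - 48^2)/1 = 18/1 = 18, a_1 = floor((48 + 48)/18) = 5.
  m_2 = 18*5 - 48 = 42, d_2 = (2322 - 42^2)/18 = 558/18 = 31, a_2 = floor((48 + 42)/31) = 2.
  m_3 = 31*2 - 42 = 20, d_3 = (2322 - 20^2)/31 = 1922/31 = 62, a_3 = floor((48 + 20)/62) = 1.
  m_4 = 62*1 - 20 = 42, d_4 = (2322 - 42^2)/62 = 558/62 = 9, a_4 = floor((48 + 42)/9) = 10.
  m_5 = 9*10 - 42 = 48, d_5 = (2322 - 48^2)/9 = 18/9 = 2, a_5 = floor((48 + 48)/2) = 48.
  m_6 = 2*48 - 48 = 48, d_6 = (2322 - 48^2)/2 = 18/2 = 9, a_6 = floor((48 + 48)/9) = 10.
  m_7 = 9*10 - 48 = 42, d_7 = (2322 - 42^2)/9 = 558/9 = 62, a_7 = floor((48 + 42)/62) = 1.
  m_8 = 62*1 - 42 = 20, d_8 = (2322 - 20^2)/62 = 1922/62 = 31, a_8 = floor((48 + 20)/31) = 2.
  m_9 = 31*2 - 20 = 42, d_9 = (2322 - 42^2)/31 = 558/31 = 18, a_9 = floor((48 + 42)/18) = 5.
  m_10 = 18*5 - 42 = 48, d_10 = (2322 - 48^2)/18 = 18/18 = 1, a_10 = floor((48 + 48)/1) = 96.
  m_11 = 1*96 - 48 = 48, d_11 = (2322 - 48^2)/1 = 18/1 = 18: (m_11, d_11) = (m_1, d_1) = (48, 18), so from here the quotients repeat a_1, ..., a_10; the period length is 10.
So sqrt(2322) = [48; (5, 2, 1, 10, 48, 10, 1, 2, 5, 96)] with period length k = 10.
k is even, so the fundamental solution of x^2 - 2322y^2 = 1 is (p_{k-1}, q_{k-1}) = (p_9, q_9); compute convergents through index 9.
Convergents (p_i = a_i*p_{i-1} + p_{i-2}, q_i = a_i*q_{i-1} + q_{i-2} with p_{-2}=0, p_{-1}=1, q_{-2}=1, q_{-1}=0):
  i=0: a_0=48, p_0 = 48*1 + 0 = 48, q_0 = 48*0 + 1 = 1.
  i=1: a_1=5, p_1 = 5*48 + 1 = 241, q_1 = 5*1 + 0 = 5.
  i=2: a_2=2, p_2 = 2*241 + 48 = 530, q_2 = 2*5 + 1 = 11.
  i=3: a_3=1, p_3 = 1*530 + 241 = 771, q_3 = 1*11 + 5 = 16.
  i=4: a_4=10, p_4 = 10*771 + 530 = 8240, q_4 = 10*16 + 11 = 171.
  i=5: a_5=48, p_5 = 48*8240 + 771 = 396291, q_5 = 48*171 + 16 = 8224.
  i=6: a_6=10, p_6 = 10*396291 + 8240 = 3971150, q_6 = 10*8224 + 171 = 82411.
  i=7: a_7=1, p_7 = 1*3971150 + 396291 = 4367441, q_7 = 1*82411 + 8224 = 90635.
  i=8: a_8=2, p_8 = 2*4367441 + 3971150 = 12706032, q_8 = 2*90635 + 82411 = 263681.
  i=9: a_9=5, p_9 = 5*12706032 + 4367441 = 67897601, q_9 = 5*263681 + 90635 = 1409040.
Check: 67897601^2 - 2322*1409040^2 = 4610084221555201 - 4610084221555200 = 1, so (x, y) = (67897601, 1409040) solves the equation, and by the theorem it is the least positive solution.

(x, y) = (67897601, 1409040)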